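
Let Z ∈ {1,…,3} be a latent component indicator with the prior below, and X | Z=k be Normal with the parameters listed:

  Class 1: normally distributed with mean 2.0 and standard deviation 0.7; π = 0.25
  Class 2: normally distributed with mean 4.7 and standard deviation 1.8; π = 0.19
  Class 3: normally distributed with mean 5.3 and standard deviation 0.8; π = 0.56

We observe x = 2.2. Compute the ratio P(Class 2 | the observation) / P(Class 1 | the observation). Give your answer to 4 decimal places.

Only the two components matter; the odds are (P(Z=i) f_i(x)) / (P(Z=j) f_j(x)).
Component likelihoods at x = 2.2:
  p_1 = (1/(0.7·√(2π)))·exp(−(2.2−2.0)²/(2·0.7²)) = 0.569918·exp(-0.04082) = 0.547124
  p_2 = (1/(1.8·√(2π)))·exp(−(2.2−4.7)²/(2·1.8²)) = 0.221635·exp(-0.96451) = 0.0844808
  p_3 = (1/(0.8·√(2π)))·exp(−(2.2−5.3)²/(2·0.8²)) = 0.498678·exp(-7.50781) = 0.000273665
Posterior odds = (P(Z=2)·p_2) / (P(Z=1)·p_1) = (0.19·0.0844808) / (0.25·0.547124) = 0.0160513 / 0.136781 ≈ 0.1174

0.1174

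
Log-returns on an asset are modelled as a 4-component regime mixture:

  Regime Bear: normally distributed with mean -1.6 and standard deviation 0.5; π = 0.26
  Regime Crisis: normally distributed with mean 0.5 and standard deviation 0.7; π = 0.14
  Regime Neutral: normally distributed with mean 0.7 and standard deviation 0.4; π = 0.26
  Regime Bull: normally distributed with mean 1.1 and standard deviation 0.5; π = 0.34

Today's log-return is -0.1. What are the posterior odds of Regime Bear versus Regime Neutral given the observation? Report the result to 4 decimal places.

Since P(k|x) ∝ π_k f_k(x), the posterior odds are π_i f_i(x) / (π_j f_j(x)).
Normal densities:
  p_Bear = (1/(0.5·√(2π)))·exp(−(-0.1−-1.6)²/(2·0.5²)) = 0.797885·exp(-4.50000) = 0.0088637
  p_Crisis = (1/(0.7·√(2π)))·exp(−(-0.1−0.5)²/(2·0.7²)) = 0.569918·exp(-0.36735) = 0.394707
  p_Neutral = (1/(0.4·√(2π)))·exp(−(-0.1−0.7)²/(2·0.4²)) = 0.997356·exp(-2.00000) = 0.134977
  p_Bull = (1/(0.5·√(2π)))·exp(−(-0.1−1.1)²/(2·0.5²)) = 0.797885·exp(-2.88000) = 0.0447891
Posterior odds = (π_Bear·p_Bear) / (π_Neutral·p_Neutral) = (0.26·0.0088637) / (0.26·0.134977) = 0.00230456 / 0.0350941 ≈ 0.0657

0.0657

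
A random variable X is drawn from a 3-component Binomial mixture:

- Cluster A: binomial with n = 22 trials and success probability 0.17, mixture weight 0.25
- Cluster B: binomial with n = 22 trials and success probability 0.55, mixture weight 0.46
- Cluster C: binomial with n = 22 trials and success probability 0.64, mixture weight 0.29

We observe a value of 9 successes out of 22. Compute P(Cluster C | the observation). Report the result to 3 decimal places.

P(component k | x) = w_k·f_k(x) / marginal(x), where marginal(x) = Σ_j w_j·f_j(x).
Evaluate each component's likelihood at the observed value:
  L_A = C(22,9)·0.17^9·0.83^13 = 497420·1.18588e-07·0.0887187 = 0.00523334
  L_B = C(22,9)·0.55^9·0.45^13 = 497420·0.00460537·3.10286e-05 = 0.0710804
  L_C = C(22,9)·0.64^9·0.36^13 = 497420·0.0180144·1.70582e-06 = 0.0152854
Unnormalised posteriors:
  w_A·L_A = 0.25 × 0.00523334 = 0.00130833
  w_B·L_B = 0.46 × 0.0710804 = 0.032697
  w_C·L_C = 0.29 × 0.0152854 = 0.00443275
Evidence: 0.00130833 + 0.032697 + 0.00443275 = 0.0384381
P(Cluster C | the observation) = 0.00443275 / 0.0384381 ≈ 0.115

0.115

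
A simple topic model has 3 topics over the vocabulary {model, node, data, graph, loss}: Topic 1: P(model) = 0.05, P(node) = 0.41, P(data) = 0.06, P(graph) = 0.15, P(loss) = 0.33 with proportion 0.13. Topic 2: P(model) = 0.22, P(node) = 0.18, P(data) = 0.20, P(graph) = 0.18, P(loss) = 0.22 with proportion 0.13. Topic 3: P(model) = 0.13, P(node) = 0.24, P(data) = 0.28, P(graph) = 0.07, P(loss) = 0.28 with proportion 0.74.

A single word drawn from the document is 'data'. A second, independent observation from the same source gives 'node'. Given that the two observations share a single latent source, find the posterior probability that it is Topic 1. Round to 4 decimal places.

Apply Bayes' rule: the posterior for each component is proportional to its prior times its likelihood at x.
Since both observations come from the same component, the likelihood for component k is f_k(x₁)·f_k(x₂).
  L_1 = [P(data | comp) = 0.06] × [0.41] = 0.0246
  L_2 = [P(data | comp) = 0.20] × [0.18] = 0.036
  L_3 = [P(data | comp) = 0.28] × [0.24] = 0.0672
Weight by the priors:
  π_1·L_1 = 0.13 × 0.0246 = 0.003198
  π_2·L_2 = 0.13 × 0.036 = 0.00468
  π_3·L_3 = 0.74 × 0.0672 = 0.049728
Marginal: 0.003198 + 0.00468 + 0.049728 = 0.057606
Responsibility of Topic 1: 0.003198 / 0.057606 ≈ 0.0555

0.0555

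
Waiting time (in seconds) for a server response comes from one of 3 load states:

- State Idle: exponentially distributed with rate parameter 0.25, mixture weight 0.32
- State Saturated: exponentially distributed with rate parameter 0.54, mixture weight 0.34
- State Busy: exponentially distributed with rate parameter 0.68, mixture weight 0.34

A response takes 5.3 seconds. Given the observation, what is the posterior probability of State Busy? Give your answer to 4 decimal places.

By Bayes' theorem, P(k | x) = w_k f_k(x) / Σ_j w_j f_j(x).
Component likelihoods at x = 5.3 seconds:
  p_Idle = 0.0664507
  p_Saturated = 0.0308633
  p_Busy = 0.018506
Weight by the priors:
  w_Idle·p_Idle = 0.32 × 0.0664507 = 0.0212642
  w_Saturated·p_Saturated = 0.34 × 0.0308633 = 0.0104935
  w_Busy·p_Busy = 0.34 × 0.018506 = 0.00629203
Denominator: 0.0212642 + 0.0104935 + 0.00629203 = 0.0380498
P(State Busy | data) ≈ 0.1654

0.1654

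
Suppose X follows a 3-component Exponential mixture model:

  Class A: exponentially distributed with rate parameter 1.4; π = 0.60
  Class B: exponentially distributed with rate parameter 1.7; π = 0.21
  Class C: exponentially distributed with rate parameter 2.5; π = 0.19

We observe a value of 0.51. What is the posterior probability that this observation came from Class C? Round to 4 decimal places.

0.1912

Apply Bayes' rule: the posterior for each component is proportional to its prior times its likelihood at x.
Component likelihoods at x = 0.51:
  L_A = 0.685554
  L_B = 0.714357
  L_C = 0.698577
Multiply by the mixture weights:
  π_A·L_A = 0.60 × 0.685554 = 0.411333
  π_B·L_B = 0.21 × 0.714357 = 0.150015
  π_C·L_C = 0.19 × 0.698577 = 0.13273
Marginal: 0.411333 + 0.150015 + 0.13273 = 0.694077
P(Class C | x) ≈ 0.1912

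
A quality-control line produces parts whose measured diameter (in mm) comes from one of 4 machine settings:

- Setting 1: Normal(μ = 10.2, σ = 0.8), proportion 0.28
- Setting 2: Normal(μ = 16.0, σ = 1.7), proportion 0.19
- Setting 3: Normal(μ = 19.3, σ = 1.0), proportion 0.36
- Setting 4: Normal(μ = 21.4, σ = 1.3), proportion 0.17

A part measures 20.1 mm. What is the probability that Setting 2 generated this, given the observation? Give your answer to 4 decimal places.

P(component k | x) = w_k·f_k(x) / marginal(x), where marginal(x) = Σ_j w_j·f_j(x).
Component likelihoods at x = 20.1 mm:
  p_1 = (1/(0.8·√(2π)))·exp(−(20.1−10.2)²/(2·0.8²)) = 0.498678·exp(-76.57031) = 2.77815e-34
  p_2 = (1/(1.7·√(2π)))·exp(−(20.1−16.0)²/(2·1.7²)) = 0.234672·exp(-2.90830) = 0.0128056
  p_3 = (1/(1.0·√(2π)))·exp(−(20.1−19.3)²/(2·1.0²)) = 0.398942·exp(-0.32000) = 0.289692
  p_4 = (1/(1.3·√(2π)))·exp(−(20.1−21.4)²/(2·1.3²)) = 0.306879·exp(-0.50000) = 0.186131
Weight by the priors:
  w_1·p_1 = 0.28 × 2.77815e-34 = 7.77882e-35
  w_2·p_2 = 0.19 × 0.0128056 = 0.00243307
  w_3·p_3 = 0.36 × 0.289692 = 0.104289
  w_4·p_4 = 0.17 × 0.186131 = 0.0316423
Evidence: 7.77882e-35 + 0.00243307 + 0.104289 + 0.0316423 = 0.138364
So the posterior for Setting 2 is 0.00243307 / 0.138364 ≈ 0.0176.

0.0176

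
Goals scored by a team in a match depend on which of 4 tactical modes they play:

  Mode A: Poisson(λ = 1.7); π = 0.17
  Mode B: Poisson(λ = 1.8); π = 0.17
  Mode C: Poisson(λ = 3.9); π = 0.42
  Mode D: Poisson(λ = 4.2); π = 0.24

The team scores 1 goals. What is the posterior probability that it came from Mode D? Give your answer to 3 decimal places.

0.100

By Bayes' theorem, P(k | x) = P(Z=k) f_k(x) / Σ_j P(Z=j) f_j(x).
Evaluate each component's likelihood at the observed value:
  p_A = e^(−1.7)·1.7^1/1! = 0.310562
  p_B = e^(−1.8)·1.8^1/1! = 0.297538
  p_C = e^(−3.9)·3.9^1/1! = 0.0789435
  p_D = e^(−4.2)·4.2^1/1! = 0.0629814
Multiply by the mixture weights:
  P(Z=A)·p_A = 0.17 × 0.310562 = 0.0527955
  P(Z=B)·p_B = 0.17 × 0.297538 = 0.0505815
  P(Z=C)·p_C = 0.42 × 0.0789435 = 0.0331563
  P(Z=D)·p_D = 0.24 × 0.0629814 = 0.0151155
Marginal: 0.0527955 + 0.0505815 + 0.0331563 + 0.0151155 = 0.151649
P(Mode D | 1 goals) = 0.0151155 / 0.151649 ≈ 0.100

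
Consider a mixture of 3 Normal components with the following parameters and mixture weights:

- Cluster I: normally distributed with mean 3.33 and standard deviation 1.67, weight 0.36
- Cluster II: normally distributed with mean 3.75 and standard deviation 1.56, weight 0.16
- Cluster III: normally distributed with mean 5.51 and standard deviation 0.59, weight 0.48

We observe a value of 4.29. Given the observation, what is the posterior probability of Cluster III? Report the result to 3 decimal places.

0.256

Posterior ∝ prior × likelihood, so P(k | x) ∝ π_k f_k(x); normalise over all components.
Normal densities:
  f_I = (1/(1.67·√(2π)))·exp(−(4.29−3.33)²/(2·1.67²)) = 0.238888·exp(-0.16523) = 0.202505
  f_II = (1/(1.56·√(2π)))·exp(−(4.29−3.75)²/(2·1.56²)) = 0.255732·exp(-0.05991) = 0.240861
  f_III = (1/(0.59·√(2π)))·exp(−(4.29−5.51)²/(2·0.59²)) = 0.676173·exp(-2.13789) = 0.079723
Unnormalised posteriors:
  π_I·f_I = 0.36 × 0.202505 = 0.072902
  π_II·f_II = 0.16 × 0.240861 = 0.0385377
  π_III·f_III = 0.48 × 0.079723 = 0.038267
Denominator: 0.072902 + 0.0385377 + 0.038267 = 0.149707
So the posterior for Cluster III is 0.038267 / 0.149707 ≈ 0.256.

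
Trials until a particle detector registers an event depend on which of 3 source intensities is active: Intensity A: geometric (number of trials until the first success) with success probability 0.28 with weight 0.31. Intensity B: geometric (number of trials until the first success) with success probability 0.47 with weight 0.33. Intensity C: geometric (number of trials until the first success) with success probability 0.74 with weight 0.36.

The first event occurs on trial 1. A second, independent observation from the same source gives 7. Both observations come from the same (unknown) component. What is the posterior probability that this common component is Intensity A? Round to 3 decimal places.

Posterior ∝ prior × likelihood, so P(k | x) ∝ P(Z=k) f_k(x); normalise over all components.
Since both observations come from the same component, the likelihood for component k is f_k(x₁)·f_k(x₂).
  p_A = [0.28·(1−0.28)^0 = 0.28·1 = 0.28] × [0.0390079] = 0.0109222
  p_B = [0.47·(1−0.47)^0 = 0.47·1 = 0.47] × [0.0104172] = 0.00489611
  p_C = [0.74·(1−0.74)^0 = 0.74·1 = 0.74] × [0.000228598] = 0.000169162
Multiply by the mixture weights:
  P(Z=A)·p_A = 0.31 × 0.0109222 = 0.00338589
  P(Z=B)·p_B = 0.33 × 0.00489611 = 0.00161572
  P(Z=C)·p_C = 0.36 × 0.000169162 = 6.08984e-05
Denominator: 0.00338589 + 0.00161572 + 6.08984e-05 = 0.0050625
P(Intensity A | x) ≈ 0.669

0.669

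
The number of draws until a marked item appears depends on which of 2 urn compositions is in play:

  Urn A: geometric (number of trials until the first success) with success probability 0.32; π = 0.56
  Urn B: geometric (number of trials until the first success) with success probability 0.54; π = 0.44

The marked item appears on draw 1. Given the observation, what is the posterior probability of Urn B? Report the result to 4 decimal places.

0.5701

The responsibility of component k is π_k f_k(x) divided by Σ_j π_j f_j(x).
Component likelihoods at x = 1:
  L_A = 0.32·(1−0.32)^0 = 0.32·1 = 0.32
  L_B = 0.54·(1−0.54)^0 = 0.54·1 = 0.54
Multiply by the mixture weights:
  π_A·L_A = 0.56 × 0.32 = 0.1792
  π_B·L_B = 0.44 × 0.54 = 0.2376
Marginal: 0.1792 + 0.2376 = 0.4168
P(Urn B | the observation) ≈ 0.5701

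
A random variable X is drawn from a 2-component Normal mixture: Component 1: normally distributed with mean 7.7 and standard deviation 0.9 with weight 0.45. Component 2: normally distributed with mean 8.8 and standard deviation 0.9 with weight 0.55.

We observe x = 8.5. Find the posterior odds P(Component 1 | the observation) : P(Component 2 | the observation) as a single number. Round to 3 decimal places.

Posterior odds = (w_i f_i(x)) / (w_j f_j(x)); the normalising sum cancels.
Normal densities:
  f_1 = (1/(0.9·√(2π)))·exp(−(8.5−7.7)²/(2·0.9²)) = 0.443269·exp(-0.39506) = 0.298603
  f_2 = (1/(0.9·√(2π)))·exp(−(8.5−8.8)²/(2·0.9²)) = 0.443269·exp(-0.05556) = 0.419315
Odds = (0.45/0.55) × (0.298603/0.419315) = 0.818182 × 0.712122 ≈ 0.583

0.583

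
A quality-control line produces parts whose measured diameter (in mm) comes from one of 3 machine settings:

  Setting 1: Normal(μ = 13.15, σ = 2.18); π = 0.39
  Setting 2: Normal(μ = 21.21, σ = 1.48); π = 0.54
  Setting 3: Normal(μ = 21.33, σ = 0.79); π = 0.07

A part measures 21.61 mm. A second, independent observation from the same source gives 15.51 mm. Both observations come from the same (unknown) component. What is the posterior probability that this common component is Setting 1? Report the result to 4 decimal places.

0.1464

Apply Bayes' rule: the posterior for each component is proportional to its prior times its likelihood at x.
Since both observations come from the same component, the likelihood for component k is f_k(x₁)·f_k(x₂).
  f_1 = [9.8219e-05] × [0.101851] = 1.00037e-05
  f_2 = [0.259888] × [0.000162078] = 4.21221e-05
  f_3 = [0.474247] × [8.27627e-13] = 3.925e-13
Prior × likelihood for each component:
  P(Z=1)·f_1 = 0.39 × 1.00037e-05 = 3.90146e-06
  P(Z=2)·f_2 = 0.54 × 4.21221e-05 = 2.27459e-05
  P(Z=3)·f_3 = 0.07 × 3.925e-13 = 2.7475e-14
Evidence: 3.90146e-06 + 2.27459e-05 + 2.7475e-14 = 2.66474e-05
P(Setting 1 | x) ≈ 0.1464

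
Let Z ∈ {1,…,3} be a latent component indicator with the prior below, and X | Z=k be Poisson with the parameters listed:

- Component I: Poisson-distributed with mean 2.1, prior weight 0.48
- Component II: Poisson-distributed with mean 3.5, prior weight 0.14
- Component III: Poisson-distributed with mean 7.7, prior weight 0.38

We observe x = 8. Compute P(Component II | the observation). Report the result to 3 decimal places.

0.042

Apply Bayes' rule: the posterior for each component is proportional to its prior times its likelihood at x.
Component likelihoods at x = 8:
  f_I = e^(−2.1)·2.1^8/8! = 0.00114872
  f_II = e^(−3.5)·3.5^8/8! = 0.0168653
  f_III = e^(−7.7)·7.7^8/8! = 0.138783
Unnormalised posteriors:
  π_I·f_I = 0.48 × 0.00114872 = 0.000551387
  π_II·f_II = 0.14 × 0.0168653 = 0.00236114
  π_III·f_III = 0.38 × 0.138783 = 0.0527377
Marginal: 0.000551387 + 0.00236114 + 0.0527377 = 0.0556502
P(Component II | data) ≈ 0.042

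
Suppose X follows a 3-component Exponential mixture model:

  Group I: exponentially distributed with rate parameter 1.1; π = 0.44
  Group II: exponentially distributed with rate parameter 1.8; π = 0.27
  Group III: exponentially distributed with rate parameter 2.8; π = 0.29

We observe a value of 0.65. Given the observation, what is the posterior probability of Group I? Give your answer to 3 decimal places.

0.456

P(component k | x) = π_k·f_k(x) / marginal(x), where marginal(x) = Σ_j π_j·f_j(x).
Evaluate each component's likelihood at the observed value:
  L_I = 0.538111
  L_II = 0.55866
  L_III = 0.453672
Unnormalised posteriors:
  π_I·L_I = 0.44 × 0.538111 = 0.236769
  π_II·L_II = 0.27 × 0.55866 = 0.150838
  π_III·L_III = 0.29 × 0.453672 = 0.131565
Evidence: 0.236769 + 0.150838 + 0.131565 = 0.519172
So the posterior for Group I is 0.236769 / 0.519172 ≈ 0.456.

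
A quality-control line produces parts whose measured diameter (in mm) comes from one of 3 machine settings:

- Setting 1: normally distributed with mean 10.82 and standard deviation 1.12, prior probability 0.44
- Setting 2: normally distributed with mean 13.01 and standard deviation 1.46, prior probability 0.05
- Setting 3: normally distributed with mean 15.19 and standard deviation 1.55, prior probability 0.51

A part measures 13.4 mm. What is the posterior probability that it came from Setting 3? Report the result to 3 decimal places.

Apply Bayes' rule: the posterior for each component is proportional to its prior times its likelihood at x.
Evaluate each component's likelihood at the observed value:
  f_1 = 0.0250849
  f_2 = 0.263671
  f_3 = 0.132123
Weight by the priors:
  P(Z=1)·f_1 = 0.44 × 0.0250849 = 0.0110374
  P(Z=2)·f_2 = 0.05 × 0.263671 = 0.0131836
  P(Z=3)·f_3 = 0.51 × 0.132123 = 0.0673829
Evidence: 0.0110374 + 0.0131836 + 0.0673829 = 0.0916038
So the posterior for Setting 3 is 0.0673829 / 0.0916038 ≈ 0.736.

0.736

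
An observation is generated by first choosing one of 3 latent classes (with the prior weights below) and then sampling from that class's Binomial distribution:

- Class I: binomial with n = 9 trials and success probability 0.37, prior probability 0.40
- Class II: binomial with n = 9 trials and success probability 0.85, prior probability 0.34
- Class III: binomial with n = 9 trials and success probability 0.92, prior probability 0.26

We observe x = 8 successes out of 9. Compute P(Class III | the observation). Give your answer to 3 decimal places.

The responsibility of component k is π_k f_k(x) divided by Σ_j π_j f_j(x).
Binomial probabilities:
  f_I = 0.00199158
  f_II = 0.367862
  f_III = 0.369518
Weight by the priors:
  π_I·f_I = 0.40 × 0.00199158 = 0.00079663
  π_II·f_II = 0.34 × 0.367862 = 0.125073
  π_III·f_III = 0.26 × 0.369518 = 0.0960746
Sum: 0.00079663 + 0.125073 + 0.0960746 = 0.221944
P(Class III | 8 successes out of 9) = 0.0960746 / 0.221944 ≈ 0.433

0.433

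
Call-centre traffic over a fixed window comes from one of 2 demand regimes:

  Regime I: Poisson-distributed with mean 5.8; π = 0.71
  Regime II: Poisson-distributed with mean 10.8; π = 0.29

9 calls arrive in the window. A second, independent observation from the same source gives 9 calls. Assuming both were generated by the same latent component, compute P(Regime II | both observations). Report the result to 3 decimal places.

0.573

P(component k | x) = π_k·f_k(x) / marginal(x), where marginal(x) = Σ_j π_j·f_j(x).
Since both observations come from the same component, the likelihood for component k is f_k(x₁)·f_k(x₂).
  f_I = [0.0619699] × [0.0619699] = 0.00384027
  f_II = [0.112375] × [0.112375] = 0.0126282
Weight by the priors:
  π_I·f_I = 0.71 × 0.00384027 = 0.00272659
  π_II·f_II = 0.29 × 0.0126282 = 0.00366217
Denominator: 0.00272659 + 0.00366217 = 0.00638876
Responsibility of Regime II: 0.00366217 / 0.00638876 ≈ 0.573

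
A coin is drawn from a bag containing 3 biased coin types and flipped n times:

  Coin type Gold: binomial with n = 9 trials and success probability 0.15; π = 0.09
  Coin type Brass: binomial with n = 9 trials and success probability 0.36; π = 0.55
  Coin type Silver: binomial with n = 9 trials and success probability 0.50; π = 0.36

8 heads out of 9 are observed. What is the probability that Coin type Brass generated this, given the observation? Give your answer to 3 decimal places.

0.124

The responsibility of component k is w_k f_k(x) divided by Σ_j w_j f_j(x).
Component likelihoods at x = 8 heads out of 9:
  f_Gold = C(9,8)·0.15^8·0.85^1 = 9·2.56289e-07·0.85 = 1.96061e-06
  f_Brass = C(9,8)·0.36^8·0.64^1 = 9·0.000282111·0.64 = 0.00162496
  f_Silver = C(9,8)·0.50^8·0.50^1 = 9·0.00390625·0.5 = 0.0175781
Prior × likelihood for each component:
  w_Gold·f_Gold = 0.09 × 1.96061e-06 = 1.76455e-07
  w_Brass·f_Brass = 0.55 × 0.00162496 = 0.000893728
  w_Silver·f_Silver = 0.36 × 0.0175781 = 0.00632812
Normaliser: 1.76455e-07 + 0.000893728 + 0.00632812 = 0.00722203
So the posterior for Coin type Brass is 0.000893728 / 0.00722203 ≈ 0.124.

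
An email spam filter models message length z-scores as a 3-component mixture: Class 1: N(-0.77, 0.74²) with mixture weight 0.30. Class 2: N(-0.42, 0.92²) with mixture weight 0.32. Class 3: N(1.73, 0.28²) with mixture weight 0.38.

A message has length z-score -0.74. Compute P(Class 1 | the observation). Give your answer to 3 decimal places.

P(component k | x) = P(Z=k)·f_k(x) / marginal(x), where marginal(x) = Σ_j P(Z=j)·f_j(x).
Component likelihoods at x = -0.74:
  f_1 = 0.538668
  f_2 = 0.408179
  f_3 = 1.8025e-17
Unnormalised posteriors:
  P(Z=1)·f_1 = 0.30 × 0.538668 = 0.161601
  P(Z=2)·f_2 = 0.32 × 0.408179 = 0.130617
  P(Z=3)·f_3 = 0.38 × 1.8025e-17 = 6.84949e-18
Evidence: 0.161601 + 0.130617 + 6.84949e-18 = 0.292218
P(Class 1 | the observation) = 0.161601 / 0.292218 ≈ 0.553

0.553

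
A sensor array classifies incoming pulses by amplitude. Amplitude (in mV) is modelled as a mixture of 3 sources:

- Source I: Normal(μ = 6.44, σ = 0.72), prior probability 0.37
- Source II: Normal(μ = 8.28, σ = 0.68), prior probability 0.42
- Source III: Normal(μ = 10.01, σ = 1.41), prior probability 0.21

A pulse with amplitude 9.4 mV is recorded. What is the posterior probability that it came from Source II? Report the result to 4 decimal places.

P(component k | x) = P(Z=k)·f_k(x) / marginal(x), where marginal(x) = Σ_j P(Z=j)·f_j(x).
Normal densities:
  p_I = 0.000118446
  p_II = 0.151121
  p_III = 0.257661
Weight by the priors:
  P(Z=I)·p_I = 0.37 × 0.000118446 = 4.38251e-05
  P(Z=II)·p_II = 0.42 × 0.151121 = 0.0634706
  P(Z=III)·p_III = 0.21 × 0.257661 = 0.0541088
Sum: 4.38251e-05 + 0.0634706 + 0.0541088 = 0.117623
P(Source II | the observation) = 0.0634706 / 0.117623 ≈ 0.5396

0.5396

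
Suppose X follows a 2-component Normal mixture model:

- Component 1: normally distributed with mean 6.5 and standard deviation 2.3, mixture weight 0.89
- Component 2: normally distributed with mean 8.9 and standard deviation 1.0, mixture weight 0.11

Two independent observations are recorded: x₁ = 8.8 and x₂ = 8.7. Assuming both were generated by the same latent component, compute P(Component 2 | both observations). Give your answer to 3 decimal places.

0.624

Posterior ∝ prior × likelihood, so P(k | x) ∝ π_k f_k(x); normalise over all components.
Since both observations come from the same component, the likelihood for component k is f_k(x₁)·f_k(x₂).
  L_1 = [(1/(2.3·√(2π)))·exp(−(8.8−6.5)²/(2·2.3²)) = 0.173453·exp(-0.50000) = 0.105205] × [0.109776] = 0.0115489
  L_2 = [(1/(1.0·√(2π)))·exp(−(8.8−8.9)²/(2·1.0²)) = 0.398942·exp(-0.00500) = 0.396953] × [0.391043] = 0.155225
Weight by the priors:
  π_1·L_1 = 0.89 × 0.0115489 = 0.0102786
  π_2·L_2 = 0.11 × 0.155225 = 0.0170748
Denominator: 0.0102786 + 0.0170748 = 0.0273533
P(Component 2 | x) ≈ 0.624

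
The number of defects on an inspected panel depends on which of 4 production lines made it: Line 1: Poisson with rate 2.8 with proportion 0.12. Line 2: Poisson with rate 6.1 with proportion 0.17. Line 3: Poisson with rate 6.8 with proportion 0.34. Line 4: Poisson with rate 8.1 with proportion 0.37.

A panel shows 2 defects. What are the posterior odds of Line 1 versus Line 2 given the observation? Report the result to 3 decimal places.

4.032

Since P(k|x) ∝ w_k f_k(x), the posterior odds are w_i f_i(x) / (w_j f_j(x)).
Component likelihoods at x = 2 defects:
  f_1 = 0.238375
  f_2 = 0.0417286
  f_3 = 0.0257505
  f_4 = 0.0099576
0.0286051 / 0.00709385 ≈ 4.032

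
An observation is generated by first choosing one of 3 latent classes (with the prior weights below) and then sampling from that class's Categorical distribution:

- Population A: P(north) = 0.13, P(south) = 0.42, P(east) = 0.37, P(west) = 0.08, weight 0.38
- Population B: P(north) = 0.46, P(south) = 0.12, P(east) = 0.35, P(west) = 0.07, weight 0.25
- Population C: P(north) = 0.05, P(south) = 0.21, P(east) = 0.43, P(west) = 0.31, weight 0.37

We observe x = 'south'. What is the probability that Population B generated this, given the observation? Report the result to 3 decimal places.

Posterior ∝ prior × likelihood, so P(k | x) ∝ w_k f_k(x); normalise over all components.
Evaluate each component's likelihood at the observed value:
  f_A = 0.42
  f_B = 0.12
  f_C = 0.21
Multiply by the mixture weights:
  w_A·f_A = 0.38 × 0.42 = 0.1596
  w_B·f_B = 0.25 × 0.12 = 0.03
  w_C·f_C = 0.37 × 0.21 = 0.0777
Normaliser: 0.1596 + 0.03 + 0.0777 = 0.2673
So the posterior for Population B is 0.03 / 0.2673 ≈ 0.112.

0.112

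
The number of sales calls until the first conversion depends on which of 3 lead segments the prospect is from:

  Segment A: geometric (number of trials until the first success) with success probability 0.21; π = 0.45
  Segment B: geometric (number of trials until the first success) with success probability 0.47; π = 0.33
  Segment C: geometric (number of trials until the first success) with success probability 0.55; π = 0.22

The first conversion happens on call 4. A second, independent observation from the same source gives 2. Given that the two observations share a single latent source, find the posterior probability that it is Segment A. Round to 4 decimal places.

0.4768

The responsibility of component k is π_k f_k(x) divided by Σ_j π_j f_j(x).
Since both observations come from the same component, the likelihood for component k is f_k(x₁)·f_k(x₂).
  f_A = [0.21·(1−0.21)^3 = 0.21·0.493039 = 0.103538] × [0.1659] = 0.017177
  f_B = [0.47·(1−0.47)^3 = 0.47·0.148877 = 0.0699722] × [0.2491] = 0.0174301
  f_C = [0.55·(1−0.55)^3 = 0.55·0.091125 = 0.0501187] × [0.2475] = 0.0124044
Prior × likelihood for each component:
  π_A·f_A = 0.45 × 0.017177 = 0.00772964
  π_B·f_B = 0.33 × 0.0174301 = 0.00575192
  π_C·f_C = 0.22 × 0.0124044 = 0.00272897
Denominator: 0.00772964 + 0.00575192 + 0.00272897 = 0.0162105
Responsibility of Segment A: 0.00772964 / 0.0162105 ≈ 0.4768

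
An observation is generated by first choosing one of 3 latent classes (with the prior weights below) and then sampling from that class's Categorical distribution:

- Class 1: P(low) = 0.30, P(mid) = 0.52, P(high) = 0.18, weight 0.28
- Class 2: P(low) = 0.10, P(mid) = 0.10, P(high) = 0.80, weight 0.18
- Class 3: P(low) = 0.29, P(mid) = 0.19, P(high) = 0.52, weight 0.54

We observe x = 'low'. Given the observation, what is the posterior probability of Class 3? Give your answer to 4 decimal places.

0.6056

P(component k | x) = P(Z=k)·f_k(x) / marginal(x), where marginal(x) = Σ_j P(Z=j)·f_j(x).
Evaluate each component's likelihood at the observed value:
  f_1 = P(low | comp) = 0.30
  f_2 = P(low | comp) = 0.10
  f_3 = P(low | comp) = 0.29
Weight by the priors:
  P(Z=1)·f_1 = 0.28 × 0.3 = 0.084
  P(Z=2)·f_2 = 0.18 × 0.1 = 0.018
  P(Z=3)·f_3 = 0.54 × 0.29 = 0.1566
Sum: 0.084 + 0.018 + 0.1566 = 0.2586
So the posterior for Class 3 is 0.1566 / 0.2586 ≈ 0.6056.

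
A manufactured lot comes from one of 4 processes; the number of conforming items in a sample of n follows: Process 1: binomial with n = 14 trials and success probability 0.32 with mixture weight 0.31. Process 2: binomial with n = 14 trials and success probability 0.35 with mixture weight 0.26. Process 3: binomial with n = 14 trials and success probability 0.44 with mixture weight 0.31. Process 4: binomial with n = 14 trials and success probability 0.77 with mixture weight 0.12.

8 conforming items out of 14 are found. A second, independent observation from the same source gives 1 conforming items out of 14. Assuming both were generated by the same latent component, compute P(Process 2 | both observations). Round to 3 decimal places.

Posterior ∝ prior × likelihood, so P(k | x) ∝ P(Z=k) f_k(x); normalise over all components.
Since both observations come from the same component, the likelihood for component k is f_k(x₁)·f_k(x₂).
  L_1 = [0.0326444] × [0.0297779] = 0.000972081
  L_2 = [0.0510011] × [0.0181163] = 0.000923952
  L_3 = [0.130108] × [0.00328114] = 0.000426904
  L_4 = [0.0549349] × [5.43351e-08] = 2.98489e-09
Weight by the priors:
  P(Z=1)·L_1 = 0.31 × 0.000972081 = 0.000301345
  P(Z=2)·L_2 = 0.26 × 0.000923952 = 0.000240228
  P(Z=3)·L_3 = 0.31 × 0.000426904 = 0.00013234
  P(Z=4)·L_4 = 0.12 × 2.98489e-09 = 3.58187e-10
Evidence: 0.000301345 + 0.000240228 + 0.00013234 + 3.58187e-10 = 0.000673913
So the posterior for Process 2 is 0.000240228 / 0.000673913 ≈ 0.356.

0.356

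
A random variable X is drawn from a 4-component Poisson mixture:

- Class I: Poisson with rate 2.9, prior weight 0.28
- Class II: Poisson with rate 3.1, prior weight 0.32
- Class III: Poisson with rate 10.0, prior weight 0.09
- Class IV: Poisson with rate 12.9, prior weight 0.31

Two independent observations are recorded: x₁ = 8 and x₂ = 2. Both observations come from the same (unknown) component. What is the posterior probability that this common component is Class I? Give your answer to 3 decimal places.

Apply Bayes' rule: the posterior for each component is proportional to its prior times its likelihood at x.
Since both observations come from the same component, the likelihood for component k is f_k(x₁)·f_k(x₂).
  L_I = [0.00682668] × [0.231373] = 0.00157951
  L_II = [0.00952928] × [0.216461] = 0.00206272
  L_III = [0.112599] × [0.00227] = 0.000255599
  L_IV = [0.0475115] × [0.00020785] = 9.87527e-06
Weight by the priors:
  π_I·L_I = 0.28 × 0.00157951 = 0.000442262
  π_II·L_II = 0.32 × 0.00206272 = 0.000660071
  π_III·L_III = 0.09 × 0.000255599 = 2.30039e-05
  π_IV·L_IV = 0.31 × 9.87527e-06 = 3.06133e-06
Normaliser: 0.000442262 + 0.000660071 + 2.30039e-05 + 3.06133e-06 = 0.0011284
So the posterior for Class I is 0.000442262 / 0.0011284 ≈ 0.392.

0.392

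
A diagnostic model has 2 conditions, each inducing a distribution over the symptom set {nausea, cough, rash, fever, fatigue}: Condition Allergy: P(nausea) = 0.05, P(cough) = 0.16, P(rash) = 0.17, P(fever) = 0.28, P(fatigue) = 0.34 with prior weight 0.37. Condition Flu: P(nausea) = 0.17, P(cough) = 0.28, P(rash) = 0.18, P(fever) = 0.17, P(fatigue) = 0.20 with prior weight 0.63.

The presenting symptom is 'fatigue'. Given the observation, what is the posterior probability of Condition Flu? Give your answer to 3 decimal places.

0.500

Apply Bayes' rule: the posterior for each component is proportional to its prior times its likelihood at x.
Component likelihoods at x = 'fatigue':
  p_Allergy = 0.34
  p_Flu = 0.2
Unnormalised posteriors:
  w_Allergy·p_Allergy = 0.37 × 0.34 = 0.1258
  w_Flu·p_Flu = 0.63 × 0.2 = 0.126
Marginal: 0.1258 + 0.126 = 0.2518
So the posterior for Condition Flu is 0.126 / 0.2518 ≈ 0.500.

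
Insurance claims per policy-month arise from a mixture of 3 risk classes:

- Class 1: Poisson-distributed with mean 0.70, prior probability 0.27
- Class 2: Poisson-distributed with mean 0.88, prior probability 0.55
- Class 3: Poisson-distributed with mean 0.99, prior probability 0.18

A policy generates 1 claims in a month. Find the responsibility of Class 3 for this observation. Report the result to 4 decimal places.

0.1835

P(component k | x) = π_k·f_k(x) / marginal(x), where marginal(x) = Σ_j π_j·f_j(x).
Component likelihoods at x = 1 claims:
  L_1 = e^(−0.70)·0.70^1/1! = 0.34761
  L_2 = e^(−0.88)·0.88^1/1! = 0.365009
  L_3 = e^(−0.99)·0.99^1/1! = 0.367861
Weight by the priors:
  π_1·L_1 = 0.27 × 0.34761 = 0.0938546
  π_2·L_2 = 0.55 × 0.365009 = 0.200755
  π_3·L_3 = 0.18 × 0.367861 = 0.066215
Sum: 0.0938546 + 0.200755 + 0.066215 = 0.360825
P(Class 3 | x) ≈ 0.1835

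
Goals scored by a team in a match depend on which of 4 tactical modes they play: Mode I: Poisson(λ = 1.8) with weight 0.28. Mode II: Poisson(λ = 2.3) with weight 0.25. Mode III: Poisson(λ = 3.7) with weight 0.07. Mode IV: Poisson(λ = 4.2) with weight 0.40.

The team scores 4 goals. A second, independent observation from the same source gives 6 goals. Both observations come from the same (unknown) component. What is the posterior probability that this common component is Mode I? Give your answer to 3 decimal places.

By Bayes' theorem, P(k | x) = π_k f_k(x) / Σ_j π_j f_j(x).
Since both observations come from the same component, the likelihood for component k is f_k(x₁)·f_k(x₂).
  f_I = [e^(−1.8)·1.8^4/4! = 0.0723017] × [0.00780859] = 0.000564574
  f_II = [e^(−2.3)·2.3^4/4! = 0.116902] × [0.0206138] = 0.00240979
  f_III = [e^(−3.7)·3.7^4/4! = 0.193066] × [0.0881025] = 0.0170096
  f_IV = [e^(−4.2)·4.2^4/4! = 0.194424] × [0.114321] = 0.0222267
Unnormalised posteriors:
  π_I·f_I = 0.28 × 0.000564574 = 0.000158081
  π_II·f_II = 0.25 × 0.00240979 = 0.000602449
  π_III·f_III = 0.07 × 0.0170096 = 0.00119067
  π_IV·f_IV = 0.40 × 0.0222267 = 0.00889069
Normaliser: 0.000158081 + 0.000602449 + 0.00119067 + 0.00889069 = 0.0108419
P(Mode I | x₁,x₂) = 0.000158081 / 0.0108419 ≈ 0.015

0.015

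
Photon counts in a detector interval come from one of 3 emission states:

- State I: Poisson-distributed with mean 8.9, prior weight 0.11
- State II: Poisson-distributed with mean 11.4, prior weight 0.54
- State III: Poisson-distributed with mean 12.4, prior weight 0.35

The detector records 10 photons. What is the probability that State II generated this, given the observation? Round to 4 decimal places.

0.5677

Apply Bayes' rule: the posterior for each component is proportional to its prior times its likelihood at x.
Poisson probabilities:
  L_I = e^(−8.9)·8.9^10/10! = 0.117197
  L_II = e^(−11.4)·11.4^10/10! = 0.114374
  L_III = e^(−12.4)·12.4^10/10! = 0.0975444
Prior × likelihood for each component:
  π_I·L_I = 0.11 × 0.117197 = 0.0128917
  π_II·L_II = 0.54 × 0.114374 = 0.0617621
  π_III·L_III = 0.35 × 0.0975444 = 0.0341405
Evidence: 0.0128917 + 0.0617621 + 0.0341405 = 0.108794
P(State II | x) = 0.0617621 / 0.108794 ≈ 0.5677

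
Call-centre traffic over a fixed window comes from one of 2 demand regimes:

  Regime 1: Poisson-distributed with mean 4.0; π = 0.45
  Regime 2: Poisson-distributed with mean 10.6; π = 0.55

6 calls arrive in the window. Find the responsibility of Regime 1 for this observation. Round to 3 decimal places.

0.635

P(component k | x) = π_k·f_k(x) / marginal(x), where marginal(x) = Σ_j π_j·f_j(x).
Component likelihoods at x = 6 calls:
  f_1 = 0.104196
  f_2 = 0.0490887
Prior × likelihood for each component:
  π_1·f_1 = 0.45 × 0.104196 = 0.046888
  π_2·f_2 = 0.55 × 0.0490887 = 0.0269988
Denominator: 0.046888 + 0.0269988 = 0.0738868
So the posterior for Regime 1 is 0.046888 / 0.0738868 ≈ 0.635.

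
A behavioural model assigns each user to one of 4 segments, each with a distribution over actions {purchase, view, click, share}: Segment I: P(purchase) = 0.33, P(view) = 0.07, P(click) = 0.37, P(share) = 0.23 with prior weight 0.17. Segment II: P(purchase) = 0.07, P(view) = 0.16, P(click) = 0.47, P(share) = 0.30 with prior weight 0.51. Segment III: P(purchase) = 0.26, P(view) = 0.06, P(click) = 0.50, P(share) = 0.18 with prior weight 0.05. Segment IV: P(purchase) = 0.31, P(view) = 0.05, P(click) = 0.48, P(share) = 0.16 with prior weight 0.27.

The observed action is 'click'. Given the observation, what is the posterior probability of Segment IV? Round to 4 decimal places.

Posterior ∝ prior × likelihood, so P(k | x) ∝ P(Z=k) f_k(x); normalise over all components.
Categorical probabilities:
  f_I = P(click | comp) = 0.37
  f_II = P(click | comp) = 0.47
  f_III = P(click | comp) = 0.50
  f_IV = P(click | comp) = 0.48
Multiply by the mixture weights:
  P(Z=I)·f_I = 0.17 × 0.37 = 0.0629
  P(Z=II)·f_II = 0.51 × 0.47 = 0.2397
  P(Z=III)·f_III = 0.05 × 0.5 = 0.025
  P(Z=IV)·f_IV = 0.27 × 0.48 = 0.1296
Evidence: 0.0629 + 0.2397 + 0.025 + 0.1296 = 0.4572
Responsibility of Segment IV: 0.1296 / 0.4572 ≈ 0.2835

0.2835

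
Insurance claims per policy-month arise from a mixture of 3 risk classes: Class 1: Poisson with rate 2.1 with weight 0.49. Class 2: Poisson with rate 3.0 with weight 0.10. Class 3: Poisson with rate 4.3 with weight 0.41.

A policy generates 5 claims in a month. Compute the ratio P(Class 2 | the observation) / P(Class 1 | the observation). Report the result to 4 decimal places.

0.4937

Only the two components matter; the odds are (π_i f_i(x)) / (π_j f_j(x)).
Evaluate each component's likelihood at the observed value:
  p_1 = e^(−2.1)·2.1^5/5! = 0.041677
  p_2 = e^(−3.0)·3.0^5/5! = 0.100819
  p_3 = e^(−4.3)·4.3^5/5! = 0.166224
0.0100819 / 0.0204217 ≈ 0.4937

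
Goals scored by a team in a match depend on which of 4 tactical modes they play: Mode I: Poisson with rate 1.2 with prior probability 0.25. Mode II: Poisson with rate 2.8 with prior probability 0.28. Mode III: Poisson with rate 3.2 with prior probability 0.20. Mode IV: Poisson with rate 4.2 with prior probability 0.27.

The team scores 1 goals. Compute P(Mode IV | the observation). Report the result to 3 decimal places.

The responsibility of component k is P(Z=k) f_k(x) divided by Σ_j P(Z=j) f_j(x).
Evaluate each component's likelihood at the observed value:
  L_I = e^(−1.2)·1.2^1/1! = 0.361433
  L_II = e^(−2.8)·2.8^1/1! = 0.170268
  L_III = e^(−3.2)·3.2^1/1! = 0.130439
  L_IV = e^(−4.2)·4.2^1/1! = 0.0629814
Unnormalised posteriors:
  P(Z=I)·L_I = 0.25 × 0.361433 = 0.0903583
  P(Z=II)·L_II = 0.28 × 0.170268 = 0.0476751
  P(Z=III)·L_III = 0.20 × 0.130439 = 0.0260878
  P(Z=IV)·L_IV = 0.27 × 0.0629814 = 0.017005
Evidence: 0.0903583 + 0.0476751 + 0.0260878 + 0.017005 = 0.181126
P(Mode IV | data) = 0.017005 / 0.181126 ≈ 0.094

0.094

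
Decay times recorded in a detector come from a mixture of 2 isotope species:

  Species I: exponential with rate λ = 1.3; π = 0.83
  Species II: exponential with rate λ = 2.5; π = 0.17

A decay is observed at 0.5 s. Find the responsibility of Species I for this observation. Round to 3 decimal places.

0.822

P(component k | x) = π_k·f_k(x) / marginal(x), where marginal(x) = Σ_j π_j·f_j(x).
Exponential densities:
  p_I = 0.67866
  p_II = 0.716262
Prior × likelihood for each component:
  π_I·p_I = 0.83 × 0.67866 = 0.563287
  π_II·p_II = 0.17 × 0.716262 = 0.121765
Sum: 0.563287 + 0.121765 = 0.685052
P(Species I | data) = 0.563287 / 0.685052 ≈ 0.822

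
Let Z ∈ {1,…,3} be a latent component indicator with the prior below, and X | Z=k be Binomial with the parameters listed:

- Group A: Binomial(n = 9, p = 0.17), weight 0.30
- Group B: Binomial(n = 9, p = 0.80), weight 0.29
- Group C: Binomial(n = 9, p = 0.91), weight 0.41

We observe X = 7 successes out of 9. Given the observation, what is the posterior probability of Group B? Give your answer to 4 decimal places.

0.5862

Posterior ∝ prior × likelihood, so P(k | x) ∝ π_k f_k(x); normalise over all components.
Binomial probabilities:
  p_A = 0.000101766
  p_B = 0.30199
  p_C = 0.150688
Prior × likelihood for each component:
  π_A·p_A = 0.30 × 0.000101766 = 3.05297e-05
  π_B·p_B = 0.29 × 0.30199 = 0.0875771
  π_C·p_C = 0.41 × 0.150688 = 0.0617819
Evidence: 3.05297e-05 + 0.0875771 + 0.0617819 = 0.149389
Responsibility of Group B: 0.0875771 / 0.149389 ≈ 0.5862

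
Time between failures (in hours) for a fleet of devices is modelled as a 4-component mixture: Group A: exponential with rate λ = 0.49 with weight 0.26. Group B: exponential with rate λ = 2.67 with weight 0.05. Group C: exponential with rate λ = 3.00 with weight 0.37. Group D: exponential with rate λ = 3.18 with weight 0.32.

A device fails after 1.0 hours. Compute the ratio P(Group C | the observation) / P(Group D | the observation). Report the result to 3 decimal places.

Posterior odds = (w_i f_i(x)) / (w_j f_j(x)); the normalising sum cancels.
Component likelihoods at x = 1.0 hours:
  L_A = 0.300187
  L_B = 0.184903
  L_C = 0.149361
  L_D = 0.132242
Posterior odds = (w_C·L_C) / (w_D·L_D) = (0.37·0.149361) / (0.32·0.132242) = 0.0552636 / 0.0423176 ≈ 1.306

1.306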